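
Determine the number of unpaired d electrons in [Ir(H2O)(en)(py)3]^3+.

0 unpaired electrons

Summing ligand charges against the +3 overall charge gives an oxidation state of +3 for iridium.
Group 9 minus oxidation state 3 gives a d⁶ configuration.
Counting donor atoms: 1×water (monodentate) → 1 donor; 1×ethylenediamine (bidentate) → 2 donors; 3×pyridine (monodentate) → 3 donors. Coordination number = 6.
The spin state decides the count: a 5d ion has a large Δₒ and is invariably low-spin.
An octahedral low-spin d⁶ ion is t₂g⁶e_g⁰, giving 0 unpaired electrons.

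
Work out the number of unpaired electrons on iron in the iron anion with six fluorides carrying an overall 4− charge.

Each fluoride is −1; balancing the −4 overall charge requires Fe(II).
Fe sits in group 8, so the d-electron count is 8 − 2 = 6.
The spin state decides the count: Fluoride is a weak-field ligand for a first-row metal, so the complex is high-spin.
An octahedral high-spin d⁶ ion is t₂g⁴e_g², giving 4 unpaired electrons.

4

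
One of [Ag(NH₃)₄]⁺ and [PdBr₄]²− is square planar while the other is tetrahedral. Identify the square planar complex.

[PdBr₄]²−

For [Ag(NH₃)₄]⁺: Ammonia is neutral; balancing the +1 overall charge requires Ag(I). Group 11 minus oxidation state 1 gives a d¹⁰ configuration. A d¹⁰ ion has no crystal-field stabilisation preference between square planar and tetrahedral, so four ligands adopt the sterically favoured tetrahedral geometry. → tetrahedral.
For [PdBr₄]²−: Ligand charges: each bromide is −1. With an overall charge of −2 the palladium centre must be in the +2 oxidation state. Palladium is a group-10 element; Pd(II) is therefore d⁸. A 4d d⁸ ion has a large crystal-field splitting; square planar leaves the high-energy d_{x²−y²} orbital empty and maximises CFSE. → square planar.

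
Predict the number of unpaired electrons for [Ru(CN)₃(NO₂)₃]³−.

1

Summing ligand charges against the −3 overall charge gives an oxidation state of +3 for ruthenium.
Ru sits in group 8, so the d-electron count is 8 − 3 = 5.
The spin state decides the count: a 4d ion has a large Δₒ and is invariably low-spin.
An octahedral low-spin d⁵ ion is t₂g⁵e_g⁰, giving 1 unpaired electron.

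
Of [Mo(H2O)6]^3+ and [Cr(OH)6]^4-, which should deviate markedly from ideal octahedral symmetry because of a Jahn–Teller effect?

[Cr(OH)6]^4-

[Mo(H2O)6]^3+: Summing ligand charges against the +3 overall charge gives an oxidation state of +3 for molybdenum. Molybdenum is a group-6 element; Mo(III) is therefore d³. The d³ configuration leaves the e_g set evenly filled (or empty) — no strong Jahn–Teller driving force.
[Cr(OH)6]^4-: Ligand charges: each hydroxide is −1. With an overall charge of −4 the chromium centre must be in the +2 oxidation state. Cr sits in group 6, so the d-electron count is 6 − 2 = 4. Hydroxide is a weak-field ligand for a first-row metal, so the complex is high-spin. The t₂g³e_g¹ (high-spin) configuration has an unevenly filled e_g set; the Jahn–Teller theorem predicts a tetragonal distortion (typically axial elongation) to lift the degeneracy.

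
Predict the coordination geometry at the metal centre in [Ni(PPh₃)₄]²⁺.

square planar

Summing ligand charges against the +2 overall charge gives an oxidation state of +2 for nickel.
Group 10 minus oxidation state 2 gives a d⁸ configuration.
Coordination number: 4.
Triphenylphosphine is a strong-field ligand (high in the spectrochemical series).
A 3d d⁸ ion with strong-field ligands gains enough CFSE to favour square planar over tetrahedral.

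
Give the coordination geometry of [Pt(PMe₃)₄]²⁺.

square planar

Trimethylphosphine is neutral; balancing the +2 overall charge requires Pt(II).
Group 10 minus oxidation state 2 gives a d⁸ configuration.
With 4 monodentate ligands the coordination number is 4.
A 5d d⁸ ion has a large crystal-field splitting; square planar leaves the high-energy d_{x²−y²} orbital empty and maximises CFSE.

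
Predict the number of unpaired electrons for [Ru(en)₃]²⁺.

Ethylenediamine is neutral; balancing the +2 overall charge requires Ru(II).
Group 8 minus oxidation state 2 gives a d⁶ configuration.
Counting donor atoms: 3×ethylenediamine (bidentate) → 6 donors. Coordination number = 6.
The spin state decides the count: a 4d ion has a large Δₒ and is invariably low-spin.
An octahedral low-spin d⁶ ion is t₂g⁶e_g⁰, giving 0 unpaired electrons.

0 unpaired electrons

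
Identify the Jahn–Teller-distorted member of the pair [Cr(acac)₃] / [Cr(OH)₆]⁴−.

[Cr(OH)₆]⁴−

[Cr(acac)₃]: Summing ligand charges against the 0 overall charge gives an oxidation state of +3 for chromium. Chromium is a group-6 element; Cr(III) is therefore d³. The d³ configuration leaves the e_g set evenly filled (or empty) — no strong Jahn–Teller driving force.
[Cr(OH)₆]⁴−: Summing ligand charges against the −4 overall charge gives an oxidation state of +2 for chromium. Chromium is a group-6 element; Cr(II) is therefore d⁴. Hydroxide is a weak-field ligand for a first-row metal, so the complex is high-spin. The t₂g³e_g¹ (high-spin) configuration has an unevenly filled e_g set; the Jahn–Teller theorem predicts a tetragonal distortion (typically axial elongation) to lift the degeneracy.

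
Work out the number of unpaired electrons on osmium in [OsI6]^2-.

Each iodide is −1; balancing the −2 overall charge requires Os(IV).
Osmium is a group-8 element; Os(IV) is therefore d⁴.
The spin state decides the count: a 5d ion has a large Δₒ and is invariably low-spin.
An octahedral low-spin d⁴ ion is t₂g⁴e_g⁰, giving 2 unpaired electrons.

2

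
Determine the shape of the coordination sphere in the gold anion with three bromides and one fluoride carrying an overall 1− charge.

Summing ligand charges against the −1 overall charge gives an oxidation state of +3 for gold.
Au sits in group 11, so the d-electron count is 11 − 3 = 8.
Coordination number: 4.
A 5d d⁸ ion has a large crystal-field splitting; square planar leaves the high-energy d_{x²−y²} orbital empty and maximises CFSE.

square planar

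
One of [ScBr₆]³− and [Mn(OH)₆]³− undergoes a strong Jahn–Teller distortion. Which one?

[ScBr₆]³−: Ligand charges: each bromide is −1. With an overall charge of −3 the scandium centre must be in the +3 oxidation state. Sc sits in group 3, so the d-electron count is 3 − 3 = 0. The d⁰ configuration leaves the e_g set evenly filled (or empty) — no strong Jahn–Teller driving force.
[Mn(OH)₆]³−: Summing ligand charges against the −3 overall charge gives an oxidation state of +3 for manganese. Mn sits in group 7, so the d-electron count is 7 − 3 = 4. Hydroxide is a weak-field ligand for a first-row metal, so the complex is high-spin. The t₂g³e_g¹ (high-spin) configuration has an unevenly filled e_g set; the Jahn–Teller theorem predicts a tetragonal distortion (typically axial elongation) to lift the degeneracy.

[Mn(OH)₆]³−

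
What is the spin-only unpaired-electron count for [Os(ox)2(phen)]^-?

1 unpaired electron

Summing ligand charges against the −1 overall charge gives an oxidation state of +3 for osmium.
Group 8 minus oxidation state 3 gives a d⁵ configuration.
Counting donor atoms: 2×oxalate (bidentate) → 4 donors; 1×1,10-phenanthroline (bidentate) → 2 donors. Coordination number = 6.
The spin state decides the count: a 5d ion has a large Δₒ and is invariably low-spin.
An octahedral low-spin d⁵ ion is t₂g⁵e_g⁰, giving 1 unpaired electron.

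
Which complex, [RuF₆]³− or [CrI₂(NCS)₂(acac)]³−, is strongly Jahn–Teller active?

[CrI₂(NCS)₂(acac)]³−

[RuF₆]³−: Summing ligand charges against the −3 overall charge gives an oxidation state of +3 for ruthenium. Ru sits in group 8, so the d-electron count is 8 − 3 = 5. A 4d ion has a large Δₒ and is invariably low-spin. The d⁵ configuration leaves the e_g set evenly filled (or empty) — no strong Jahn–Teller driving force.
[CrI₂(NCS)₂(acac)]³−: Ligand charges: each iodide is −1; each isothiocyanate is −1; each acetylacetonate is −1. With an overall charge of −3 the chromium centre must be in the +2 oxidation state. Cr sits in group 6, so the d-electron count is 6 − 2 = 4. Acetylacetonate, iodide, and isothiocyanate are weak-field ligands for a first-row metal, so the complex is high-spin. The t₂g³e_g¹ (high-spin) configuration has an unevenly filled e_g set; the Jahn–Teller theorem predicts a tetragonal distortion (typically axial elongation) to lift the degeneracy.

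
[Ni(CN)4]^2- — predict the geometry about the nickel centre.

Summing ligand charges against the −2 overall charge gives an oxidation state of +2 for nickel.
Ni sits in group 10, so the d-electron count is 10 − 2 = 8.
Coordination number: 4.
Cyanide is a strong-field ligand (high in the spectrochemical series).
A 3d d⁸ ion with strong-field ligands gains enough CFSE to favour square planar over tetrahedral.

square planar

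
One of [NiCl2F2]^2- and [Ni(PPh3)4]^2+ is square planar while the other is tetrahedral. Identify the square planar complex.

[Ni(PPh3)4]^2+

For [NiCl2F2]^2-: Summing ligand charges against the −2 overall charge gives an oxidation state of +2 for nickel. Group 10 minus oxidation state 2 gives a d⁸ configuration. Chloride and fluoride are weak-field ligands. With weak-field ligands the CFSE gain from square planar is small, so a 3d d⁸ ion takes the sterically preferred tetrahedral geometry. → tetrahedral.
For [Ni(PPh3)4]^2+: Triphenylphosphine is neutral; balancing the +2 overall charge requires Ni(II). Group 10 minus oxidation state 2 gives a d⁸ configuration. Triphenylphosphine is a strong-field ligand (high in the spectrochemical series). A 3d d⁸ ion with strong-field ligands gains enough CFSE to favour square planar over tetrahedral. → square planar.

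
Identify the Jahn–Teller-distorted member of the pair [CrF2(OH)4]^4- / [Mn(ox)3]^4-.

[CrF2(OH)4]^4-: Each fluoride is −1; each hydroxide is −1; balancing the −4 overall charge requires Cr(II). Chromium is a group-6 element; Cr(II) is therefore d⁴. Fluoride and hydroxide are weak-field ligands for a first-row metal, so the complex is high-spin. The t₂g³e_g¹ (high-spin) configuration has an unevenly filled e_g set; the Jahn–Teller theorem predicts a tetragonal distortion (typically axial elongation) to lift the degeneracy.
[Mn(ox)3]^4-: Ligand charges: each oxalate is −2. With an overall charge of −4 the manganese centre must be in the +2 oxidation state. Manganese is a group-7 element; Mn(II) is therefore d⁵. Oxalate is a weak-field ligand for a first-row metal, so the complex is high-spin. The d⁵ configuration leaves the e_g set evenly filled (or empty) — no strong Jahn–Teller driving force.

[CrF2(OH)4]^4-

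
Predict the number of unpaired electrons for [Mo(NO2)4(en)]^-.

Ligand charges: each nitro (N-bound nitrite) is −1; ethylenediamine is neutral. With an overall charge of −1 the molybdenum centre must be in the +3 oxidation state.
Mo sits in group 6, so the d-electron count is 6 − 3 = 3.
Counting donor atoms: 4×nitro (N-bound nitrite) (monodentate) → 4 donors; 1×ethylenediamine (bidentate) → 2 donors. Coordination number = 6.
In an octahedral field the d³ configuration is t₂g³e_g⁰ (only one arrangement possible), giving 3 unpaired electrons.

3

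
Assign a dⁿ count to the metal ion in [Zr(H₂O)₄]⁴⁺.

d⁰

Water is neutral; balancing the +4 overall charge requires Zr(IV).
Group 4 minus oxidation state 4 gives a d⁰ configuration.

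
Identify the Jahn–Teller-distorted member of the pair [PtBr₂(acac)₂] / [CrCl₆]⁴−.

[CrCl₆]⁴−

[PtBr₂(acac)₂]: Summing ligand charges against the 0 overall charge gives an oxidation state of +4 for platinum. Pt sits in group 10, so the d-electron count is 10 − 4 = 6. A 5d ion has a large Δₒ and is invariably low-spin. The d⁶ configuration leaves the e_g set evenly filled (or empty) — no strong Jahn–Teller driving force.
[CrCl₆]⁴−: Ligand charges: each chloride is −1. With an overall charge of −4 the chromium centre must be in the +2 oxidation state. Group 6 minus oxidation state 2 gives a d⁴ configuration. Chloride is a weak-field ligand for a first-row metal, so the complex is high-spin. The t₂g³e_g¹ (high-spin) configuration has an unevenly filled e_g set; the Jahn–Teller theorem predicts a tetragonal distortion (typically axial elongation) to lift the degeneracy.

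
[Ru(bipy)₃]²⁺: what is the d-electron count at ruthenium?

Ligand charges: 2,2′-bipyridine is neutral. With an overall charge of +2 the ruthenium centre must be in the +2 oxidation state.
Group 8 minus oxidation state 2 gives a d⁶ configuration.

d6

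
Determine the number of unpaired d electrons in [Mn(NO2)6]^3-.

Each nitro (N-bound nitrite) is −1; balancing the −3 overall charge requires Mn(III).
Mn sits in group 7, so the d-electron count is 7 − 3 = 4.
The spin state decides the count: Nitro (N-bound nitrite) is a strong-field ligand (high in the spectrochemical series) for a first-row metal, so the complex is low-spin.
An octahedral low-spin d⁴ ion is t₂g⁴e_g⁰, giving 2 unpaired electrons.

2 unpaired electrons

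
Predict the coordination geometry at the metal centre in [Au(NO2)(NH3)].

Ligand charges: each nitro (N-bound nitrite) is −1; ammonia is neutral. With an overall charge of 0 the gold centre must be in the +1 oxidation state.
Gold is a group-11 element; Au(I) is therefore d¹⁰.
With 2 monodentate ligands the coordination number is 2.
A d¹⁰ ion with only two ligands adopts a linear arrangement (sp hybridisation; no CFSE preference).

linear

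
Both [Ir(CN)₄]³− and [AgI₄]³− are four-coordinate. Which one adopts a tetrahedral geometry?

[AgI₄]³−

For [Ir(CN)₄]³−: Each cyanide is −1; balancing the −3 overall charge requires Ir(I). Group 9 minus oxidation state 1 gives a d⁸ configuration. A 5d d⁸ ion has a large crystal-field splitting; square planar leaves the high-energy d_{x²−y²} orbital empty and maximises CFSE. → square planar.
For [AgI₄]³−: Summing ligand charges against the −3 overall charge gives an oxidation state of +1 for silver. Group 11 minus oxidation state 1 gives a d¹⁰ configuration. A d¹⁰ ion has no crystal-field stabilisation preference between square planar and tetrahedral, so four ligands adopt the sterically favoured tetrahedral geometry. → tetrahedral.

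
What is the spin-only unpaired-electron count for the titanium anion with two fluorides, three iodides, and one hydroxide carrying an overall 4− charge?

2

Summing ligand charges against the −4 overall charge gives an oxidation state of +2 for titanium.
Ti sits in group 4, so the d-electron count is 4 − 2 = 2.
In an octahedral field the d² configuration is t₂g²e_g⁰ (only one arrangement possible), giving 2 unpaired electrons.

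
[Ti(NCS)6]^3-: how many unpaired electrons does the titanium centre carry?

Each isothiocyanate is −1; balancing the −3 overall charge requires Ti(III).
Group 4 minus oxidation state 3 gives a d¹ configuration.
In an octahedral field the d¹ configuration is t₂g¹e_g⁰ (only one arrangement possible), giving 1 unpaired electron.

1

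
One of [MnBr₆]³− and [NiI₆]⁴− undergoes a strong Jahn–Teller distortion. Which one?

[MnBr₆]³−

[MnBr₆]³−: Each bromide is −1; balancing the −3 overall charge requires Mn(III). Group 7 minus oxidation state 3 gives a d⁴ configuration. Bromide is a weak-field ligand for a first-row metal, so the complex is high-spin. The t₂g³e_g¹ (high-spin) configuration has an unevenly filled e_g set; the Jahn–Teller theorem predicts a tetragonal distortion (typically axial elongation) to lift the degeneracy.
[NiI₆]⁴−: Summing ligand charges against the −4 overall charge gives an oxidation state of +2 for nickel. Ni sits in group 10, so the d-electron count is 10 − 2 = 8. The d⁸ configuration leaves the e_g set evenly filled (or empty) — no strong Jahn–Teller driving force.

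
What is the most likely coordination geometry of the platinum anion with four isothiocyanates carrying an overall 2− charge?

Ligand charges: each isothiocyanate is −1. With an overall charge of −2 the platinum centre must be in the +2 oxidation state.
Pt sits in group 10, so the d-electron count is 10 − 2 = 8.
With 4 monodentate ligands the coordination number is 4.
A 5d d⁸ ion has a large crystal-field splitting; square planar leaves the high-energy d_{x²−y²} orbital empty and maximises CFSE.

square planar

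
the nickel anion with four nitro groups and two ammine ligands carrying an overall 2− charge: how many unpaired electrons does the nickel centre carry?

Summing ligand charges against the −2 overall charge gives an oxidation state of +2 for nickel.
Nickel is a group-10 element; Ni(II) is therefore d⁸.
In an octahedral field the d⁸ configuration is t₂g⁶e_g² (only one arrangement possible), giving 2 unpaired electrons.

2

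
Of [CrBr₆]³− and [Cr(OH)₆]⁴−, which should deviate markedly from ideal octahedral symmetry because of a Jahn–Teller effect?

[CrBr₆]³−: Each bromide is −1; balancing the −3 overall charge requires Cr(III). Chromium is a group-6 element; Cr(III) is therefore d³. The d³ configuration leaves the e_g set evenly filled (or empty) — no strong Jahn–Teller driving force.
[Cr(OH)₆]⁴−: Ligand charges: each hydroxide is −1. With an overall charge of −4 the chromium centre must be in the +2 oxidation state. Group 6 minus oxidation state 2 gives a d⁴ configuration. Hydroxide is a weak-field ligand for a first-row metal, so the complex is high-spin. The t₂g³e_g¹ (high-spin) configuration has an unevenly filled e_g set; the Jahn–Teller theorem predicts a tetragonal distortion (typically axial elongation) to lift the degeneracy.

[Cr(OH)₆]⁴−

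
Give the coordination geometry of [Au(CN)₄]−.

Each cyanide is −1; balancing the −1 overall charge requires Au(III).
Group 11 minus oxidation state 3 gives a d⁸ configuration.
With 4 monodentate ligands the coordination number is 4.
A 5d d⁸ ion has a large crystal-field splitting; square planar leaves the high-energy d_{x²−y²} orbital empty and maximises CFSE.

square planar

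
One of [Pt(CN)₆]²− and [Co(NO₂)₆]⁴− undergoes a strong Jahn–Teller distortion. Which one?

[Co(NO₂)₆]⁴−

[Pt(CN)₆]²−: Each cyanide is −1; balancing the −2 overall charge requires Pt(IV). Pt sits in group 10, so the d-electron count is 10 − 4 = 6. A 5d ion has a large Δₒ and is invariably low-spin. The d⁶ configuration leaves the e_g set evenly filled (or empty) — no strong Jahn–Teller driving force.
[Co(NO₂)₆]⁴−: Summing ligand charges against the −4 overall charge gives an oxidation state of +2 for cobalt. Co sits in group 9, so the d-electron count is 9 − 2 = 7. Nitro (N-bound nitrite) is a strong-field ligand (high in the spectrochemical series) for a first-row metal, so the complex is low-spin. The t₂g⁶e_g¹ (low-spin) configuration has an unevenly filled e_g set; the Jahn–Teller theorem predicts a tetragonal distortion (typically axial elongation) to lift the degeneracy.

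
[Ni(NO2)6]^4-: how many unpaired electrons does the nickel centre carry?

Ligand charges: each nitro (N-bound nitrite) is −1. With an overall charge of −4 the nickel centre must be in the +2 oxidation state.
Group 10 minus oxidation state 2 gives a d⁸ configuration.
In an octahedral field the d⁸ configuration is t₂g⁶e_g² (only one arrangement possible), giving 2 unpaired electrons.

2 unpaired electrons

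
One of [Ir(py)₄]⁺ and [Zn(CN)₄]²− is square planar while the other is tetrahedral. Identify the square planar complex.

[Ir(py)₄]⁺

For [Ir(py)₄]⁺: Summing ligand charges against the +1 overall charge gives an oxidation state of +1 for iridium. Ir sits in group 9, so the d-electron count is 9 − 1 = 8. A 5d d⁸ ion has a large crystal-field splitting; square planar leaves the high-energy d_{x²−y²} orbital empty and maximises CFSE. → square planar.
For [Zn(CN)₄]²−: Summing ligand charges against the −2 overall charge gives an oxidation state of +2 for zinc. Group 12 minus oxidation state 2 gives a d¹⁰ configuration. A d¹⁰ ion has no crystal-field stabilisation preference between square planar and tetrahedral, so four ligands adopt the sterically favoured tetrahedral geometry. → tetrahedral.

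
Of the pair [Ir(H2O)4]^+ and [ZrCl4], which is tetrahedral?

For [Ir(H2O)4]^+: Water is neutral; balancing the +1 overall charge requires Ir(I). Iridium is a group-9 element; Ir(I) is therefore d⁸. A 5d d⁸ ion has a large crystal-field splitting; square planar leaves the high-energy d_{x²−y²} orbital empty and maximises CFSE. → square planar.
For [ZrCl4]: Summing ligand charges against the 0 overall charge gives an oxidation state of +4 for zirconium. Zirconium is a group-4 element; Zr(IV) is therefore d⁰. A d⁰ ion has no crystal-field stabilisation preference between square planar and tetrahedral, so four ligands adopt the sterically favoured tetrahedral geometry. → tetrahedral.

[ZrCl4]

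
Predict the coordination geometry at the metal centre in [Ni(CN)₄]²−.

Ligand charges: each cyanide is −1. With an overall charge of −2 the nickel centre must be in the +2 oxidation state.
Group 10 minus oxidation state 2 gives a d⁸ configuration.
Coordination number: 4.
Cyanide is a strong-field ligand (high in the spectrochemical series).
A 3d d⁸ ion with strong-field ligands gains enough CFSE to favour square planar over tetrahedral.

square planar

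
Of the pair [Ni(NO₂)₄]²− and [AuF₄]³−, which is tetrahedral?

For [Ni(NO₂)₄]²−: Each nitro (N-bound nitrite) is −1; balancing the −2 overall charge requires Ni(II). Group 10 minus oxidation state 2 gives a d⁸ configuration. Nitro (N-bound nitrite) is a strong-field ligand (high in the spectrochemical series). A 3d d⁸ ion with strong-field ligands gains enough CFSE to favour square planar over tetrahedral. → square planar.
For [AuF₄]³−: Summing ligand charges against the −3 overall charge gives an oxidation state of +1 for gold. Au sits in group 11, so the d-electron count is 11 − 1 = 10. A d¹⁰ ion has no crystal-field stabilisation preference between square planar and tetrahedral, so four ligands adopt the sterically favoured tetrahedral geometry. → tetrahedral.

[AuF₄]³−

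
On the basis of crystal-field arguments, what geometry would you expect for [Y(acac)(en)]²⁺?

tetrahedral

Each acetylacetonate is −1; ethylenediamine is neutral; balancing the +2 overall charge requires Y(III).
Y sits in group 3, so the d-electron count is 3 − 3 = 0.
Counting donor atoms: 1×acetylacetonate (bidentate) → 2 donors; 1×ethylenediamine (bidentate) → 2 donors. Coordination number = 4.
A d⁰ ion has no crystal-field stabilisation preference between square planar and tetrahedral, so four ligands adopt the sterically favoured tetrahedral geometry.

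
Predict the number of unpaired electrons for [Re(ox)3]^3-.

Summing ligand charges against the −3 overall charge gives an oxidation state of +3 for rhenium.
Rhenium is a group-7 element; Re(III) is therefore d⁴.
Counting donor atoms: 3×oxalate (bidentate) → 6 donors. Coordination number = 6.
The spin state decides the count: a 5d ion has a large Δₒ and is invariably low-spin.
An octahedral low-spin d⁴ ion is t₂g⁴e_g⁰, giving 2 unpaired electrons.

2 unpaired electrons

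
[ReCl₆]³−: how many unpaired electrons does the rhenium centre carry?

2 unpaired electrons

Each chloride is −1; balancing the −3 overall charge requires Re(III).
Re sits in group 7, so the d-electron count is 7 − 3 = 4.
The spin state decides the count: a 5d ion has a large Δₒ and is invariably low-spin.
An octahedral low-spin d⁴ ion is t₂g⁴e_g⁰, giving 2 unpaired electrons.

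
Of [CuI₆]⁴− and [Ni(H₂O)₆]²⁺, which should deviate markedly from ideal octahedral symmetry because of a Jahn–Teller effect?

[CuI₆]⁴−

[CuI₆]⁴−: Summing ligand charges against the −4 overall charge gives an oxidation state of +2 for copper. Group 11 minus oxidation state 2 gives a d⁹ configuration. The t₂g⁶e_g³ configuration has an unevenly filled e_g set; the Jahn–Teller theorem predicts a tetragonal distortion (typically axial elongation) to lift the degeneracy.
[Ni(H₂O)₆]²⁺: Summing ligand charges against the +2 overall charge gives an oxidation state of +2 for nickel. Nickel is a group-10 element; Ni(II) is therefore d⁸. The d⁸ configuration leaves the e_g set evenly filled (or empty) — no strong Jahn–Teller driving force.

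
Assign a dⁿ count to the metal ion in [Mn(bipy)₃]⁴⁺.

d³

Ligand charges: 2,2′-bipyridine is neutral. With an overall charge of +4 the manganese centre must be in the +4 oxidation state.
Manganese is a group-7 element; Mn(IV) is therefore d³.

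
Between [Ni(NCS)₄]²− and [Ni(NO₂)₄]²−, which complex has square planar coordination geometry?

For [Ni(NCS)₄]²−: Each isothiocyanate is −1; balancing the −2 overall charge requires Ni(II). Group 10 minus oxidation state 2 gives a d⁸ configuration. Isothiocyanate is a weak-field ligand. With weak-field ligands the CFSE gain from square planar is small, so a 3d d⁸ ion takes the sterically preferred tetrahedral geometry. → tetrahedral.
For [Ni(NO₂)₄]²−: Summing ligand charges against the −2 overall charge gives an oxidation state of +2 for nickel. Ni sits in group 10, so the d-electron count is 10 − 2 = 8. Nitro (N-bound nitrite) is a strong-field ligand (high in the spectrochemical series). A 3d d⁸ ion with strong-field ligands gains enough CFSE to favour square planar over tetrahedral. → square planar.

[Ni(NO₂)₄]²−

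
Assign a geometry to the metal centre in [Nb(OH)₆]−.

octahedral

Each hydroxide is −1; balancing the −1 overall charge requires Nb(V).
Nb sits in group 5, so the d-electron count is 5 − 5 = 0.
With 6 monodentate ligands the coordination number is 6.
Six donors around a single metal centre give an octahedral coordination sphere.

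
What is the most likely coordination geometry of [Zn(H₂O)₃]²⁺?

trigonal planar

Ligand charges: water is neutral. With an overall charge of +2 the zinc centre must be in the +2 oxidation state.
Group 12 minus oxidation state 2 gives a d¹⁰ configuration.
With 3 monodentate ligands the coordination number is 3.
Three ligands around a d¹⁰ centre minimise repulsion in a trigonal-planar arrangement.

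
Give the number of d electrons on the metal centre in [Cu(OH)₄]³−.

d¹⁰

Each hydroxide is −1; balancing the −3 overall charge requires Cu(I).
Group 11 minus oxidation state 1 gives a d¹⁰ configuration.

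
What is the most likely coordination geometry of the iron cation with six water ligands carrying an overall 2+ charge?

octahedral

Summing ligand charges against the +2 overall charge gives an oxidation state of +2 for iron.
Iron is a group-8 element; Fe(II) is therefore d⁶.
Coordination number: 6.
Six donors around a single metal centre give an octahedral coordination sphere.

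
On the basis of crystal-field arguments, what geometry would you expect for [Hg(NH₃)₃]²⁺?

trigonal planar

Summing ligand charges against the +2 overall charge gives an oxidation state of +2 for mercury.
Hg sits in group 12, so the d-electron count is 12 − 2 = 10.
Coordination number: 3.
Three ligands around a d¹⁰ centre minimise repulsion in a trigonal-planar arrangement.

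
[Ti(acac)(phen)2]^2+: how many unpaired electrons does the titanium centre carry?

Ligand charges: each acetylacetonate is −1; 1,10-phenanthroline is neutral. With an overall charge of +2 the titanium centre must be in the +3 oxidation state.
Titanium is a group-4 element; Ti(III) is therefore d¹.
Counting donor atoms: 1×acetylacetonate (bidentate) → 2 donors; 2×1,10-phenanthroline (bidentate) → 4 donors. Coordination number = 6.
In an octahedral field the d¹ configuration is t₂g¹e_g⁰ (only one arrangement possible), giving 1 unpaired electron.

1 unpaired electron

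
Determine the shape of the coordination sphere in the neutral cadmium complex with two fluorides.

Ligand charges: each fluoride is −1. With an overall charge of 0 the cadmium centre must be in the +2 oxidation state.
Group 12 minus oxidation state 2 gives a d¹⁰ configuration.
Coordination number: 2.
A d¹⁰ ion with only two ligands adopts a linear arrangement (sp hybridisation; no CFSE preference).

linear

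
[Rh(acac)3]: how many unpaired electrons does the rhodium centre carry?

0 unpaired electrons

Summing ligand charges against the 0 overall charge gives an oxidation state of +3 for rhodium.
Rhodium is a group-9 element; Rh(III) is therefore d⁶.
Counting donor atoms: 3×acetylacetonate (bidentate) → 6 donors. Coordination number = 6.
The spin state decides the count: a 4d ion has a large Δₒ and is invariably low-spin.
An octahedral low-spin d⁶ ion is t₂g⁶e_g⁰, giving 0 unpaired electrons.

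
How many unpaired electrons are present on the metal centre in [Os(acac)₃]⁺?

2 unpaired electrons

Ligand charges: each acetylacetonate is −1. With an overall charge of +1 the osmium centre must be in the +4 oxidation state.
Os sits in group 8, so the d-electron count is 8 − 4 = 4.
Counting donor atoms: 3×acetylacetonate (bidentate) → 6 donors. Coordination number = 6.
The spin state decides the count: a 5d ion has a large Δₒ and is invariably low-spin.
An octahedral low-spin d⁴ ion is t₂g⁴e_g⁰, giving 2 unpaired electrons.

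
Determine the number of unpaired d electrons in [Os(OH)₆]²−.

2 unpaired electrons

Ligand charges: each hydroxide is −1. With an overall charge of −2 the osmium centre must be in the +4 oxidation state.
Group 8 minus oxidation state 4 gives a d⁴ configuration.
The spin state decides the count: a 5d ion has a large Δₒ and is invariably low-spin.
An octahedral low-spin d⁴ ion is t₂g⁴e_g⁰, giving 2 unpaired electrons.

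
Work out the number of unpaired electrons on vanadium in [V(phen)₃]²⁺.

3 unpaired electrons

Summing ligand charges against the +2 overall charge gives an oxidation state of +2 for vanadium.
V sits in group 5, so the d-electron count is 5 − 2 = 3.
Counting donor atoms: 3×1,10-phenanthroline (bidentate) → 6 donors. Coordination number = 6.
In an octahedral field the d³ configuration is t₂g³e_g⁰ (only one arrangement possible), giving 3 unpaired electrons.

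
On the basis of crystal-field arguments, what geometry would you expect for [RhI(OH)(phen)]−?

square planar

Ligand charges: each iodide is −1; each hydroxide is −1; 1,10-phenanthroline is neutral. With an overall charge of −1 the rhodium centre must be in the +1 oxidation state.
Rh sits in group 9, so the d-electron count is 9 − 1 = 8.
Counting donor atoms: 1×iodide (monodentate) → 1 donor; 1×hydroxide (monodentate) → 1 donor; 1×1,10-phenanthroline (bidentate) → 2 donors. Coordination number = 4.
A 4d d⁸ ion has a large crystal-field splitting; square planar leaves the high-energy d_{x²−y²} orbital empty and maximises CFSE.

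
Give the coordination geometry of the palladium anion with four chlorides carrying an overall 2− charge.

square planar

Summing ligand charges against the −2 overall charge gives an oxidation state of +2 for palladium.
Palladium is a group-10 element; Pd(II) is therefore d⁸.
Coordination number: 4.
A 4d d⁸ ion has a large crystal-field splitting; square planar leaves the high-energy d_{x²−y²} orbital empty and maximises CFSE.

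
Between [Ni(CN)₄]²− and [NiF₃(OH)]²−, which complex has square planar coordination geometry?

[Ni(CN)₄]²−

For [Ni(CN)₄]²−: Summing ligand charges against the −2 overall charge gives an oxidation state of +2 for nickel. Ni sits in group 10, so the d-electron count is 10 − 2 = 8. Cyanide is a strong-field ligand (high in the spectrochemical series). A 3d d⁸ ion with strong-field ligands gains enough CFSE to favour square planar over tetrahedral. → square planar.
For [NiF₃(OH)]²−: Each fluoride is −1; each hydroxide is −1; balancing the −2 overall charge requires Ni(II). Nickel is a group-10 element; Ni(II) is therefore d⁸. Fluoride and hydroxide are weak-field ligands. With weak-field ligands the CFSE gain from square planar is small, so a 3d d⁸ ion takes the sterically preferred tetrahedral geometry. → tetrahedral.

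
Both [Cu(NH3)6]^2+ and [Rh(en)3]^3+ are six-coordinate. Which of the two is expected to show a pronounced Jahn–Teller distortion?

[Cu(NH3)6]^2+: Ammonia is neutral; balancing the +2 overall charge requires Cu(II). Group 11 minus oxidation state 2 gives a d⁹ configuration. The t₂g⁶e_g³ configuration has an unevenly filled e_g set; the Jahn–Teller theorem predicts a tetragonal distortion (typically axial elongation) to lift the degeneracy.
[Rh(en)3]^3+: Ethylenediamine is neutral; balancing the +3 overall charge requires Rh(III). Rhodium is a group-9 element; Rh(III) is therefore d⁶. A 4d ion has a large Δₒ and is invariably low-spin. The d⁶ configuration leaves the e_g set evenly filled (or empty) — no strong Jahn–Teller driving force.

[Cu(NH3)6]^2+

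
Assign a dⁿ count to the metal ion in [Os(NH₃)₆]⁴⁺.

Ammonia is neutral; balancing the +4 overall charge requires Os(IV).
Osmium is a group-8 element; Os(IV) is therefore d⁴.

d⁴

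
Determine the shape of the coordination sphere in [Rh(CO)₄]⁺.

Summing ligand charges against the +1 overall charge gives an oxidation state of +1 for rhodium.
Rhodium is a group-9 element; Rh(I) is therefore d⁸.
With 4 monodentate ligands the coordination number is 4.
A 4d d⁸ ion has a large crystal-field splitting; square planar leaves the high-energy d_{x²−y²} orbital empty and maximises CFSE.

square planar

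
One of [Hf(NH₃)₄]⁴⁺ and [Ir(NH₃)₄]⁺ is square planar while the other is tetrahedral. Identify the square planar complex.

[Ir(NH₃)₄]⁺

For [Hf(NH₃)₄]⁴⁺: Ligand charges: ammonia is neutral. With an overall charge of +4 the hafnium centre must be in the +4 oxidation state. Group 4 minus oxidation state 4 gives a d⁰ configuration. A d⁰ ion has no crystal-field stabilisation preference between square planar and tetrahedral, so four ligands adopt the sterically favoured tetrahedral geometry. → tetrahedral.
For [Ir(NH₃)₄]⁺: Ammonia is neutral; balancing the +1 overall charge requires Ir(I). Ir sits in group 9, so the d-electron count is 9 − 1 = 8. A 5d d⁸ ion has a large crystal-field splitting; square planar leaves the high-energy d_{x²−y²} orbital empty and maximises CFSE. → square planar.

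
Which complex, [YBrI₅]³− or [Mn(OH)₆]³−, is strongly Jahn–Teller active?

[Mn(OH)₆]³−

[YBrI₅]³−: Ligand charges: each bromide is −1; each iodide is −1. With an overall charge of −3 the yttrium centre must be in the +3 oxidation state. Yttrium is a group-3 element; Y(III) is therefore d⁰. The d⁰ configuration leaves the e_g set evenly filled (or empty) — no strong Jahn–Teller driving force.
[Mn(OH)₆]³−: Each hydroxide is −1; balancing the −3 overall charge requires Mn(III). Mn sits in group 7, so the d-electron count is 7 − 3 = 4. Hydroxide is a weak-field ligand for a first-row metal, so the complex is high-spin. The t₂g³e_g¹ (high-spin) configuration has an unevenly filled e_g set; the Jahn–Teller theorem predicts a tetragonal distortion (typically axial elongation) to lift the degeneracy.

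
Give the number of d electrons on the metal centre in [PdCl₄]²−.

Summing ligand charges against the −2 overall charge gives an oxidation state of +2 for palladium.
Group 10 minus oxidation state 2 gives a d⁸ configuration.

d⁸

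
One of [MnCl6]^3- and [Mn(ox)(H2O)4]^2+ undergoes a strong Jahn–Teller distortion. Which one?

[MnCl6]^3-

[MnCl6]^3-: Summing ligand charges against the −3 overall charge gives an oxidation state of +3 for manganese. Mn sits in group 7, so the d-electron count is 7 − 3 = 4. Chloride is a weak-field ligand for a first-row metal, so the complex is high-spin. The t₂g³e_g¹ (high-spin) configuration has an unevenly filled e_g set; the Jahn–Teller theorem predicts a tetragonal distortion (typically axial elongation) to lift the degeneracy.
[Mn(ox)(H2O)4]^2+: Summing ligand charges against the +2 overall charge gives an oxidation state of +4 for manganese. Group 7 minus oxidation state 4 gives a d³ configuration. The d³ configuration leaves the e_g set evenly filled (or empty) — no strong Jahn–Teller driving force.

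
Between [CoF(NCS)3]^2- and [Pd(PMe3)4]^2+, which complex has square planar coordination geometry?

For [CoF(NCS)3]^2-: Summing ligand charges against the −2 overall charge gives an oxidation state of +2 for cobalt. Cobalt is a group-9 element; Co(II) is therefore d⁷. For a high-spin 3d d⁷ ion with weak-field ligands the small Δₜ gives little square-planar CFSE advantage, so four ligands adopt the sterically favoured tetrahedral geometry. → tetrahedral.
For [Pd(PMe3)4]^2+: Ligand charges: trimethylphosphine is neutral. With an overall charge of +2 the palladium centre must be in the +2 oxidation state. Pd sits in group 10, so the d-electron count is 10 − 2 = 8. A 4d d⁸ ion has a large crystal-field splitting; square planar leaves the high-energy d_{x²−y²} orbital empty and maximises CFSE. → square planar.

[Pd(PMe3)4]^2+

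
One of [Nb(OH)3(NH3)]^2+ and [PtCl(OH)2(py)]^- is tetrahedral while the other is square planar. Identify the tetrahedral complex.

For [Nb(OH)3(NH3)]^2+: Each hydroxide is −1; ammonia is neutral; balancing the +2 overall charge requires Nb(V). Niobium is a group-5 element; Nb(V) is therefore d⁰. A d⁰ ion has no crystal-field stabilisation preference between square planar and tetrahedral, so four ligands adopt the sterically favoured tetrahedral geometry. → tetrahedral.
For [PtCl(OH)2(py)]^-: Each chloride is −1; each hydroxide is −1; pyridine is neutral; balancing the −1 overall charge requires Pt(II). Pt sits in group 10, so the d-electron count is 10 − 2 = 8. A 5d d⁸ ion has a large crystal-field splitting; square planar leaves the high-energy d_{x²−y²} orbital empty and maximises CFSE. → square planar.

[Nb(OH)3(NH3)]^2+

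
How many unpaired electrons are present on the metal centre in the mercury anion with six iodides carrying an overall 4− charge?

0

Ligand charges: each iodide is −1. With an overall charge of −4 the mercury centre must be in the +2 oxidation state.
Hg sits in group 12, so the d-electron count is 12 − 2 = 10.
In an octahedral field the d¹⁰ configuration is t₂g⁶e_g⁴, giving 0 unpaired electrons.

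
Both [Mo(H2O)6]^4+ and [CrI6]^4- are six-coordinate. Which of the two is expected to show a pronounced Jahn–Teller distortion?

[Mo(H2O)6]^4+: Summing ligand charges against the +4 overall charge gives an oxidation state of +4 for molybdenum. Mo sits in group 6, so the d-electron count is 6 − 4 = 2. The d² configuration leaves the e_g set evenly filled (or empty) — no strong Jahn–Teller driving force.
[CrI6]^4-: Ligand charges: each iodide is −1. With an overall charge of −4 the chromium centre must be in the +2 oxidation state. Chromium is a group-6 element; Cr(II) is therefore d⁴. Iodide is a weak-field ligand for a first-row metal, so the complex is high-spin. The t₂g³e_g¹ (high-spin) configuration has an unevenly filled e_g set; the Jahn–Teller theorem predicts a tetragonal distortion (typically axial elongation) to lift the degeneracy.

[CrI6]^4-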